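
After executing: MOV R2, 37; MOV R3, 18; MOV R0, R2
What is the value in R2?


Register state trace:
  MOV R2, 37  → R2 = 37
  MOV R3, 18  → R3 = 18
  MOV R0, R2  → R0 = 37
Final: R2 = 37

37


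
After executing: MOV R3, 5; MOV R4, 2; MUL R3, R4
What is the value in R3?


Register state trace:
  MOV R3, 5  → R3 = 5
  MOV R4, 2  → R4 = 2
  MUL R3, R4  → R3 = 5 * 2 = 10
Final: R3 = 10

10


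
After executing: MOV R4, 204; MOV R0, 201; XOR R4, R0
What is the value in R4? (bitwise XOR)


Register state trace:
  MOV R4, 204  → R4 = 204 (0b11001100)
  MOV R0, 201  → R0 = 201 (0b11001001)
  XOR R4, R0  → R4 = 204 XOR 201 = 5 (0b00000101)
Final: R4 = 5

5


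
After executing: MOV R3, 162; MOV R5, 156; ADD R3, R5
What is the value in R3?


Register state trace:
  MOV R3, 162  → R3 = 162
  MOV R5, 156  → R5 = 156
  ADD R3, R5  → R3 = 162 + 156 = 318
Final: R3 = 318

318


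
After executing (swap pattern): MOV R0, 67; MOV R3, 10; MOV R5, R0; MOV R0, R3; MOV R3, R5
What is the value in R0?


Register state trace (swap pattern):
  MOV R0, 67  → R0 = 67
  MOV R3, 10  → R3 = 10
  MOV R5, R0  → R5 = 67  (save R0)
  MOV R0, R3  → R0 = 10  (R0 gets R3's value)
  MOV R3, R5  → R3 = 67  (R3 gets saved value)
Final: R0 = 10

10


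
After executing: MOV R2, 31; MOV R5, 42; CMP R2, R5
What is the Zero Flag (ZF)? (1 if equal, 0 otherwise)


Register state trace:
  MOV R2, 31  → R2 = 31
  MOV R5, 42  → R5 = 42
  CMP R2, R5  → computes 31 - 42 = -11
  Result is nonzero, so values are not equal
ZF = 0

0


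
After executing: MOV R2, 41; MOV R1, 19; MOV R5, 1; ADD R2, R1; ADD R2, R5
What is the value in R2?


Register state trace:
  MOV R2, 41  → R2 = 41
  MOV R1, 19  → R1 = 19
  MOV R5, 1  → R5 = 1
  ADD R2, R1  → R2 = 41 + 19 = 60
  ADD R2, R5  → R2 = 60 + 1 = 61
Final: R2 = 61

61


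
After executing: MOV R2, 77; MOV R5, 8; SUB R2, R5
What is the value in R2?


Register state trace:
  MOV R2, 77  → R2 = 77
  MOV R5, 8  → R5 = 8
  SUB R2, R5  → R2 = 77 - 8 = 69
Final: R2 = 69

69


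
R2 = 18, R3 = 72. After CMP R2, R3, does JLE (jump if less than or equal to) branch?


Trace:
  R2 = 18, R3 = 72
  CMP R2, R3  → compares 18 vs 72
  JLE checks: is 18 less than or equal to 72?
  18 < 72, so condition is true
Branch taken: Yes

Yes


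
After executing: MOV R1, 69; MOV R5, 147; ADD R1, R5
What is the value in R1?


Register state trace:
  MOV R1, 69  → R1 = 69
  MOV R5, 147  → R5 = 147
  ADD R1, R5  → R1 = 69 + 147 = 216
Final: R1 = 216

216


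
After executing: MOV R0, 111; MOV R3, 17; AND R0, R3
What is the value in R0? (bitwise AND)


Register state trace:
  MOV R0, 111  → R0 = 111 (0b01101111)
  MOV R3, 17  → R3 = 17 (0b00010001)
  AND R0, R3  → R0 = 111 AND 17 = 1 (0b00000001)
Final: R0 = 1

1


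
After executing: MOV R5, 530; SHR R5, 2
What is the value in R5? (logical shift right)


Register state trace:
  MOV R5, 530  → R5 = 530
  SHR R5, 2  → R5 = 530 >> 2 = 530 // 2^2 = 132
Final: R5 = 132

132


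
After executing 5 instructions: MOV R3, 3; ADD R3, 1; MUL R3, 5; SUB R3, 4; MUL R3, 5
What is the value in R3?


Register state trace:
  MOV R3, 3  → R3 = 3
  ADD R3, 1  → R3 = 3 + 1 = 4
  MUL R3, 5  → R3 = 4 * 5 = 20
  SUB R3, 4  → R3 = 20 - 4 = 16
  MUL R3, 5  → R3 = 16 * 5 = 80
Final: R3 = 80

80


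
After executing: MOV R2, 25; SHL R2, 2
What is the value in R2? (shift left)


Register state trace:
  MOV R2, 25  → R2 = 25
  SHL R2, 2  → R2 = 25 << 2 = 25 * 2^2 = 100
Final: R2 = 100

100


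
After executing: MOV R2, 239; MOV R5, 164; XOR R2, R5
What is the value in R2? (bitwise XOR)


Register state trace:
  MOV R2, 239  → R2 = 239 (0b11101111)
  MOV R5, 164  → R5 = 164 (0b10100100)
  XOR R2, R5  → R2 = 239 XOR 164 = 75 (0b01001011)
Final: R2 = 75

75


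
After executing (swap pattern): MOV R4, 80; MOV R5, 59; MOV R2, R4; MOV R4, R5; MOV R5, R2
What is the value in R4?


Register state trace (swap pattern):
  MOV R4, 80  → R4 = 80
  MOV R5, 59  → R5 = 59
  MOV R2, R4  → R2 = 80  (save R4)
  MOV R4, R5  → R4 = 59  (R4 gets R5's value)
  MOV R5, R2  → R5 = 80  (R5 gets saved value)
Final: R4 = 59

59


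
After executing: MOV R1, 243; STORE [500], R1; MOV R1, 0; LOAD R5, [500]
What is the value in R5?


Register and memory trace:
  MOV R1, 243  → R1 = 243
  STORE [500], R1  → mem[500] = 243
  MOV R1, 0  → R1 = 0
  LOAD R5, [500]  → R5 = mem[500] = 243
Final: R5 = 243

243


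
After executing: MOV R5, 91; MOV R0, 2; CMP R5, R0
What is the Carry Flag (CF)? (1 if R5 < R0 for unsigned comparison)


Register state trace:
  MOV R5, 91  → R5 = 91
  MOV R0, 2  → R0 = 2
  CMP R5, R0  → unsigned 91 - 2: no borrow
  91 >= 2, so CF = 0
CF = 0

0


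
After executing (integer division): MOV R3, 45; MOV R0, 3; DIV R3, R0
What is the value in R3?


Register state trace:
  MOV R3, 45  → R3 = 45
  MOV R0, 3  → R0 = 3
  DIV R3, R0  → R3 = 45 // 3 = 15
Final: R3 = 15

15


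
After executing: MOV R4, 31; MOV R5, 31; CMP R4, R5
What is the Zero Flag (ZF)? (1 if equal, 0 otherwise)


Register state trace:
  MOV R4, 31  → R4 = 31
  MOV R5, 31  → R5 = 31
  CMP R4, R5  → computes 31 - 31 = 0
  Result is zero, so values are equal
ZF = 1

1


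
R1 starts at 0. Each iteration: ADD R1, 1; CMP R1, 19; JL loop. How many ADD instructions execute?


Loop trace (R1 starts at 0, target 19, step 1):
  ADD #1: R1 = 0 + 1 = 1  → 1 < 19, loop
  ADD #2: R1 = 1 + 1 = 2  → 2 < 19, loop
  ADD #3: R1 = 2 + 1 = 3  → 3 < 19, loop
  ADD #4: R1 = 3 + 1 = 4  → 4 < 19, loop
  ADD #5: R1 = 4 + 1 = 5  → 5 < 19, loop
  ADD #6: R1 = 5 + 1 = 6  → 6 < 19, loop
  ADD #7: R1 = 6 + 1 = 7  → 7 < 19, loop
  ADD #8: R1 = 7 + 1 = 8  → 8 < 19, loop
  ADD #9: R1 = 8 + 1 = 9  → 9 < 19, loop
  ADD #10: R1 = 9 + 1 = 10  → 10 < 19, loop
  ADD #11: R1 = 10 + 1 = 11  → 11 < 19, loop
  ADD #12: R1 = 11 + 1 = 12  → 12 < 19, loop
  ADD #13: R1 = 12 + 1 = 13  → 13 < 19, loop
  ADD #14: R1 = 13 + 1 = 14  → 14 < 19, loop
  ADD #15: R1 = 14 + 1 = 15  → 15 < 19, loop
  ADD #16: R1 = 15 + 1 = 16  → 16 < 19, loop
  ADD #17: R1 = 16 + 1 = 17  → 17 < 19, loop
  ADD #18: R1 = 17 + 1 = 18  → 18 < 19, loop
  ADD #19: R1 = 18 + 1 = 19  → 19 >= 19, exit
Total ADD instructions: 19

19


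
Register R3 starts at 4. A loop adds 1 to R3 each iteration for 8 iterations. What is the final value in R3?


Starting value: R3 = 4
  Iter 1: R3 = 4 + 1 = 5
  Iter 2: R3 = 5 + 1 = 6
  Iter 3: R3 = 6 + 1 = 7
  Iter 4: R3 = 7 + 1 = 8
  Iter 5: R3 = 8 + 1 = 9
  Iter 6: R3 = 9 + 1 = 10
  Iter 7: R3 = 10 + 1 = 11
  Iter 8: R3 = 11 + 1 = 12
Final: R3 = 12

12


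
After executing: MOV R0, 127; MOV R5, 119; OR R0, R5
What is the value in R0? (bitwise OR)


Register state trace:
  MOV R0, 127  → R0 = 127 (0b01111111)
  MOV R5, 119  → R5 = 119 (0b01110111)
  OR R0, R5   → R0 = 127 OR 119 = 127 (0b01111111)
Final: R0 = 127

127


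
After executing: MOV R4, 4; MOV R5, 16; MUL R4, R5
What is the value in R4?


Register state trace:
  MOV R4, 4  → R4 = 4
  MOV R5, 16  → R5 = 16
  MUL R4, R5  → R4 = 4 * 16 = 64
Final: R4 = 64

64


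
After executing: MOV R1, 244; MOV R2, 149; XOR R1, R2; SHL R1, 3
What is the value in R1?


Register state trace:
  MOV R1, 244  → R1 = 244 (0b11110100)
  MOV R2, 149  → R2 = 149 (0b10010101)
  XOR R1, R2  → R1 = 244 XOR 149 = 97 (0b01100001)
  SHL R1, 3  → R1 = 97 << 3 = 776
Final: R1 = 776

776


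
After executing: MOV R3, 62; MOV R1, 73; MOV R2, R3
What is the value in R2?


Register state trace:
  MOV R3, 62  → R3 = 62
  MOV R1, 73  → R1 = 73
  MOV R2, R3  → R2 = 62
Final: R2 = 62

62


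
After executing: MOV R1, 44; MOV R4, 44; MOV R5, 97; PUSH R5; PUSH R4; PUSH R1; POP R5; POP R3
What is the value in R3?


Stack trace (top is rightmost):
  MOV R1, 44  → R1 = 44
  MOV R4, 44  → R4 = 44
  MOV R5, 97  → R5 = 97
  PUSH R5  → stack: [97]
  PUSH R4  → stack: [97, 44]
  PUSH R1  → stack: [97, 44, 44]
  POP R5  → R5 = 44, stack: [97, 44]
  POP R3  → R3 = 44, stack: [97]
Final: R3 = 44

44


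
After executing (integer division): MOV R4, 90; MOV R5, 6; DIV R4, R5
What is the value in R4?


Register state trace:
  MOV R4, 90  → R4 = 90
  MOV R5, 6  → R5 = 6
  DIV R4, R5  → R4 = 90 // 6 = 15
Final: R4 = 15

15


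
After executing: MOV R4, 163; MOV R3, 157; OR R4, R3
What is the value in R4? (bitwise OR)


Register state trace:
  MOV R4, 163  → R4 = 163 (0b10100011)
  MOV R3, 157  → R3 = 157 (0b10011101)
  OR R4, R3   → R4 = 163 OR 157 = 191 (0b10111111)
Final: R4 = 191

191


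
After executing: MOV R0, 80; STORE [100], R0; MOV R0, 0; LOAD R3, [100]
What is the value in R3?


Register and memory trace:
  MOV R0, 80  → R0 = 80
  STORE [100], R0  → mem[100] = 80
  MOV R0, 0  → R0 = 0
  LOAD R3, [100]  → R3 = mem[100] = 80
Final: R3 = 80

80


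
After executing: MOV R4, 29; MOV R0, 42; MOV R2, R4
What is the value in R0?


Register state trace:
  MOV R4, 29  → R4 = 29
  MOV R0, 42  → R0 = 42
  MOV R2, R4  → R2 = 29
Final: R0 = 42

42


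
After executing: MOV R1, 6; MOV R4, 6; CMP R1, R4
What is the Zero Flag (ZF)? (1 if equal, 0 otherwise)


Register state trace:
  MOV R1, 6  → R1 = 6
  MOV R4, 6  → R4 = 6
  CMP R1, R4  → computes 6 - 6 = 0
  Result is zero, so values are equal
ZF = 1

1


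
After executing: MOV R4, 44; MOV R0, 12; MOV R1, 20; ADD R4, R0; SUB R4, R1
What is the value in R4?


Register state trace:
  MOV R4, 44  → R4 = 44
  MOV R0, 12  → R0 = 12
  MOV R1, 20  → R1 = 20
  ADD R4, R0  → R4 = 44 + 12 = 56
  SUB R4, R1  → R4 = 56 - 20 = 36
Final: R4 = 36

36


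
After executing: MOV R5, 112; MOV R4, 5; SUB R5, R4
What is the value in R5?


Register state trace:
  MOV R5, 112  → R5 = 112
  MOV R4, 5  → R4 = 5
  SUB R5, R4  → R5 = 112 - 5 = 107
Final: R5 = 107

107


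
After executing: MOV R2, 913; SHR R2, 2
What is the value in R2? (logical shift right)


Register state trace:
  MOV R2, 913  → R2 = 913
  SHR R2, 2  → R2 = 913 >> 2 = 913 // 2^2 = 228
Final: R2 = 228

228


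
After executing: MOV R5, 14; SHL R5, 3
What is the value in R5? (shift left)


Register state trace:
  MOV R5, 14  → R5 = 14
  SHL R5, 3  → R5 = 14 << 3 = 14 * 2^3 = 112
Final: R5 = 112

112


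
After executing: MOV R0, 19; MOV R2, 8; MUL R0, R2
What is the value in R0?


Register state trace:
  MOV R0, 19  → R0 = 19
  MOV R2, 8  → R2 = 8
  MUL R0, R2  → R0 = 19 * 8 = 152
Final: R0 = 152

152


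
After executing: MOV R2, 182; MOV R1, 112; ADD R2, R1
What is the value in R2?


Register state trace:
  MOV R2, 182  → R2 = 182
  MOV R1, 112  → R1 = 112
  ADD R2, R1  → R2 = 182 + 112 = 294
Final: R2 = 294

294


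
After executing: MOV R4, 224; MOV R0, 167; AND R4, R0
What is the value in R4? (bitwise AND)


Register state trace:
  MOV R4, 224  → R4 = 224 (0b11100000)
  MOV R0, 167  → R0 = 167 (0b10100111)
  AND R4, R0  → R4 = 224 AND 167 = 160 (0b10100000)
Final: R4 = 160

160


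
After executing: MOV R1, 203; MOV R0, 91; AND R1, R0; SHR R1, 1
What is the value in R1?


Register state trace:
  MOV R1, 203  → R1 = 203 (0b11001011)
  MOV R0, 91  → R0 = 91 (0b01011011)
  AND R1, R0  → R1 = 203 AND 91 = 75 (0b01001011)
  SHR R1, 1  → R1 = 75 >> 1 = 37
Final: R1 = 37

37


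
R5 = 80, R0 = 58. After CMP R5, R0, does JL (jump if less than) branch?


Trace:
  R5 = 80, R0 = 58
  CMP R5, R0  → compares 80 vs 58
  JL checks: is 80 less than 58?
  80 > 58, so condition is false
Branch taken: No

No


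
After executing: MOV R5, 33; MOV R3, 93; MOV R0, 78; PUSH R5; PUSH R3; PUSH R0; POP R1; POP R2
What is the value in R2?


Stack trace (top is rightmost):
  MOV R5, 33  → R5 = 33
  MOV R3, 93  → R3 = 93
  MOV R0, 78  → R0 = 78
  PUSH R5  → stack: [33]
  PUSH R3  → stack: [33, 93]
  PUSH R0  → stack: [33, 93, 78]
  POP R1  → R1 = 78, stack: [33, 93]
  POP R2  → R2 = 93, stack: [33]
Final: R2 = 93

93


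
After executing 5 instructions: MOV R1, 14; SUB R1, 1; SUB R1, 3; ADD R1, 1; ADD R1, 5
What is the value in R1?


Register state trace:
  MOV R1, 14  → R1 = 14
  SUB R1, 1  → R1 = 14 - 1 = 13
  SUB R1, 3  → R1 = 13 - 3 = 10
  ADD R1, 1  → R1 = 10 + 1 = 11
  ADD R1, 5  → R1 = 11 + 5 = 16
Final: R1 = 16

16


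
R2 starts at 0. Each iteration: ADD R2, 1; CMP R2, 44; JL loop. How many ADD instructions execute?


Loop trace (R2 starts at 0, target 44, step 1):
  ADD #1: R2 = 0 + 1 = 1  → 1 < 44, loop
  ADD #2: R2 = 1 + 1 = 2  → 2 < 44, loop
  ADD #3: R2 = 2 + 1 = 3  → 3 < 44, loop
  ADD #4: R2 = 3 + 1 = 4  → 4 < 44, loop
  ADD #5: R2 = 4 + 1 = 5  → 5 < 44, loop
  ADD #6: R2 = 5 + 1 = 6  → 6 < 44, loop
  ADD #7: R2 = 6 + 1 = 7  → 7 < 44, loop
  ADD #8: R2 = 7 + 1 = 8  → 8 < 44, loop
  ADD #9: R2 = 8 + 1 = 9  → 9 < 44, loop
  ADD #10: R2 = 9 + 1 = 10  → 10 < 44, loop
  ADD #11: R2 = 10 + 1 = 11  → 11 < 44, loop
  ADD #12: R2 = 11 + 1 = 12  → 12 < 44, loop
  ADD #13: R2 = 12 + 1 = 13  → 13 < 44, loop
  ADD #14: R2 = 13 + 1 = 14  → 14 < 44, loop
  ADD #15: R2 = 14 + 1 = 15  → 15 < 44, loop
  ADD #16: R2 = 15 + 1 = 16  → 16 < 44, loop
  ADD #17: R2 = 16 + 1 = 17  → 17 < 44, loop
  ADD #18: R2 = 17 + 1 = 18  → 18 < 44, loop
  ADD #19: R2 = 18 + 1 = 19  → 19 < 44, loop
  ADD #20: R2 = 19 + 1 = 20  → 20 < 44, loop
  ADD #21: R2 = 20 + 1 = 21  → 21 < 44, loop
  ADD #22: R2 = 21 + 1 = 22  → 22 < 44, loop
  ADD #23: R2 = 22 + 1 = 23  → 23 < 44, loop
  ADD #24: R2 = 23 + 1 = 24  → 24 < 44, loop
  ADD #25: R2 = 24 + 1 = 25  → 25 < 44, loop
  ADD #26: R2 = 25 + 1 = 26  → 26 < 44, loop
  ADD #27: R2 = 26 + 1 = 27  → 27 < 44, loop
  ADD #28: R2 = 27 + 1 = 28  → 28 < 44, loop
  ADD #29: R2 = 28 + 1 = 29  → 29 < 44, loop
  ADD #30: R2 = 29 + 1 = 30  → 30 < 44, loop
  ADD #31: R2 = 30 + 1 = 31  → 31 < 44, loop
  ADD #32: R2 = 31 + 1 = 32  → 32 < 44, loop
  ADD #33: R2 = 32 + 1 = 33  → 33 < 44, loop
  ADD #34: R2 = 33 + 1 = 34  → 34 < 44, loop
  ADD #35: R2 = 34 + 1 = 35  → 35 < 44, loop
  ADD #36: R2 = 35 + 1 = 36  → 36 < 44, loop
  ADD #37: R2 = 36 + 1 = 37  → 37 < 44, loop
  ADD #38: R2 = 37 + 1 = 38  → 38 < 44, loop
  ADD #39: R2 = 38 + 1 = 39  → 39 < 44, loop
  ADD #40: R2 = 39 + 1 = 40  → 40 < 44, loop
  ADD #41: R2 = 40 + 1 = 41  → 41 < 44, loop
  ADD #42: R2 = 41 + 1 = 42  → 42 < 44, loop
  ADD #43: R2 = 42 + 1 = 43  → 43 < 44, loop
  ADD #44: R2 = 43 + 1 = 44  → 44 >= 44, exit
Total ADD instructions: 44

44


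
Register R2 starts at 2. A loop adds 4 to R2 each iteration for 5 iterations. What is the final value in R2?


Starting value: R2 = 2
  Iter 1: R2 = 2 + 4 = 6
  Iter 2: R2 = 6 + 4 = 10
  Iter 3: R2 = 10 + 4 = 14
  Iter 4: R2 = 14 + 4 = 18
  Iter 5: R2 = 18 + 4 = 22
Final: R2 = 22

22


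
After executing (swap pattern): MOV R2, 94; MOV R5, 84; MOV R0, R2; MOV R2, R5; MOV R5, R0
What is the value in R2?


Register state trace (swap pattern):
  MOV R2, 94  → R2 = 94
  MOV R5, 84  → R5 = 84
  MOV R0, R2  → R0 = 94  (save R2)
  MOV R2, R5  → R2 = 84  (R2 gets R5's value)
  MOV R5, R0  → R5 = 94  (R5 gets saved value)
Final: R2 = 84

84


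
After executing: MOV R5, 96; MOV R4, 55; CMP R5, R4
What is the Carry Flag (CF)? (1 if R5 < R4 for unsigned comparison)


Register state trace:
  MOV R5, 96  → R5 = 96
  MOV R4, 55  → R4 = 55
  CMP R5, R4  → unsigned 96 - 55: no borrow
  96 >= 55, so CF = 0
CF = 0

0


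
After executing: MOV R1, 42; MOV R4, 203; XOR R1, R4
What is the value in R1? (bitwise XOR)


Register state trace:
  MOV R1, 42  → R1 = 42 (0b00101010)
  MOV R4, 203  → R4 = 203 (0b11001011)
  XOR R1, R4  → R1 = 42 XOR 203 = 225 (0b11100001)
Final: R1 = 225

225


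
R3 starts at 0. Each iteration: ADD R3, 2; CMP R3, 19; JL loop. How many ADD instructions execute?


Loop trace (R3 starts at 0, target 19, step 2):
  ADD #1: R3 = 0 + 2 = 2  → 2 < 19, loop
  ADD #2: R3 = 2 + 2 = 4  → 4 < 19, loop
  ADD #3: R3 = 4 + 2 = 6  → 6 < 19, loop
  ADD #4: R3 = 6 + 2 = 8  → 8 < 19, loop
  ADD #5: R3 = 8 + 2 = 10  → 10 < 19, loop
  ADD #6: R3 = 10 + 2 = 12  → 12 < 19, loop
  ADD #7: R3 = 12 + 2 = 14  → 14 < 19, loop
  ADD #8: R3 = 14 + 2 = 16  → 16 < 19, loop
  ADD #9: R3 = 16 + 2 = 18  → 18 < 19, loop
  ADD #10: R3 = 18 + 2 = 20  → 20 >= 19, exit
Total ADD instructions: 10

10


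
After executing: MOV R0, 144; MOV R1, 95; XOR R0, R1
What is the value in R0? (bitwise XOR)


Register state trace:
  MOV R0, 144  → R0 = 144 (0b10010000)
  MOV R1, 95  → R1 = 95 (0b01011111)
  XOR R0, R1  → R0 = 144 XOR 95 = 207 (0b11001111)
Final: R0 = 207

207


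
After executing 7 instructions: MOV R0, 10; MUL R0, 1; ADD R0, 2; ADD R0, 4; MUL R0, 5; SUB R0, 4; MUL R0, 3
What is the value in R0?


Register state trace:
  MOV R0, 10  → R0 = 10
  MUL R0, 1  → R0 = 10 * 1 = 10
  ADD R0, 2  → R0 = 10 + 2 = 12
  ADD R0, 4  → R0 = 12 + 4 = 16
  MUL R0, 5  → R0 = 16 * 5 = 80
  SUB R0, 4  → R0 = 80 - 4 = 76
  MUL R0, 3  → R0 = 76 * 3 = 228
Final: R0 = 228

228


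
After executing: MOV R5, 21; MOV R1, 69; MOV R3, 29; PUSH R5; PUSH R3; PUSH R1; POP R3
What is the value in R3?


Stack trace (top is rightmost):
  MOV R5, 21  → R5 = 21
  MOV R1, 69  → R1 = 69
  MOV R3, 29  → R3 = 29
  PUSH R5  → stack: [21]
  PUSH R3  → stack: [21, 29]
  PUSH R1  → stack: [21, 29, 69]
  POP R3  → R3 = 69, stack: [21, 29]
Final: R3 = 69

69


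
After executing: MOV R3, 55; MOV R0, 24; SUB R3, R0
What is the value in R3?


Register state trace:
  MOV R3, 55  → R3 = 55
  MOV R0, 24  → R0 = 24
  SUB R3, R0  → R3 = 55 - 24 = 31
Final: R3 = 31

31


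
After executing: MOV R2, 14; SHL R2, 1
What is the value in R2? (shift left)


Register state trace:
  MOV R2, 14  → R2 = 14
  SHL R2, 1  → R2 = 14 << 1 = 14 * 2^1 = 28
Final: R2 = 28

28


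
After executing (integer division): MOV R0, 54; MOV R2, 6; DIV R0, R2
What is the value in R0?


Register state trace:
  MOV R0, 54  → R0 = 54
  MOV R2, 6  → R2 = 6
  DIV R0, R2  → R0 = 54 // 6 = 9
Final: R0 = 9

9


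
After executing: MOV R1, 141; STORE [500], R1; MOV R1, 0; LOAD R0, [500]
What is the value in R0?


Register and memory trace:
  MOV R1, 141  → R1 = 141
  STORE [500], R1  → mem[500] = 141
  MOV R1, 0  → R1 = 0
  LOAD R0, [500]  → R0 = mem[500] = 141
Final: R0 = 141

141


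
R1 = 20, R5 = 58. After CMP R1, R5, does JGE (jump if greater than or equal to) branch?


Trace:
  R1 = 20, R5 = 58
  CMP R1, R5  → compares 20 vs 58
  JGE checks: is 20 greater than or equal to 58?
  20 < 58, so condition is false
Branch taken: No

No


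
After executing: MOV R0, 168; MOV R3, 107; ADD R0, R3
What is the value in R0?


Register state trace:
  MOV R0, 168  → R0 = 168
  MOV R3, 107  → R3 = 107
  ADD R0, R3  → R0 = 168 + 107 = 275
Final: R0 = 275

275


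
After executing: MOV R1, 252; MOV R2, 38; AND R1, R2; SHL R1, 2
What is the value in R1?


Register state trace:
  MOV R1, 252  → R1 = 252 (0b11111100)
  MOV R2, 38  → R2 = 38 (0b00100110)
  AND R1, R2  → R1 = 252 AND 38 = 36 (0b00100100)
  SHL R1, 2  → R1 = 36 << 2 = 144
Final: R1 = 144

144


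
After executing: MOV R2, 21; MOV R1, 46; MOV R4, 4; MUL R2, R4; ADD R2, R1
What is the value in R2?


Register state trace:
  MOV R2, 21  → R2 = 21
  MOV R1, 46  → R1 = 46
  MOV R4, 4  → R4 = 4
  MUL R2, R4  → R2 = 21 * 4 = 84
  ADD R2, R1  → R2 = 84 + 46 = 130
Final: R2 = 130

130


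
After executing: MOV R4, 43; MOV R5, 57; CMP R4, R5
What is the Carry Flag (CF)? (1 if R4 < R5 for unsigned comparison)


Register state trace:
  MOV R4, 43  → R4 = 43
  MOV R5, 57  → R5 = 57
  CMP R4, R5  → unsigned 43 - 57: borrow occurs
  43 < 57, so CF = 1
CF = 1

1


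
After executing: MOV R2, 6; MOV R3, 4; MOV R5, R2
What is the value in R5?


Register state trace:
  MOV R2, 6  → R2 = 6
  MOV R3, 4  → R3 = 4
  MOV R5, R2  → R5 = 6
Final: R5 = 6

6


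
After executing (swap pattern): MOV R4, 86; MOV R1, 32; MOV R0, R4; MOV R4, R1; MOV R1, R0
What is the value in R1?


Register state trace (swap pattern):
  MOV R4, 86  → R4 = 86
  MOV R1, 32  → R1 = 32
  MOV R0, R4  → R0 = 86  (save R4)
  MOV R4, R1  → R4 = 32  (R4 gets R1's value)
  MOV R1, R0  → R1 = 86  (R1 gets saved value)
Final: R1 = 86

86


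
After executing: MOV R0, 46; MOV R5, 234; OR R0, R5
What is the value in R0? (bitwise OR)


Register state trace:
  MOV R0, 46  → R0 = 46 (0b00101110)
  MOV R5, 234  → R5 = 234 (0b11101010)
  OR R0, R5   → R0 = 46 OR 234 = 238 (0b11101110)
Final: R0 = 238

238


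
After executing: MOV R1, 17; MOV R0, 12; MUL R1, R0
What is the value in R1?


Register state trace:
  MOV R1, 17  → R1 = 17
  MOV R0, 12  → R0 = 12
  MUL R1, R0  → R1 = 17 * 12 = 204
Final: R1 = 204

204


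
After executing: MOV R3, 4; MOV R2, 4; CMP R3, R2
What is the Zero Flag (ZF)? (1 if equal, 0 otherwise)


Register state trace:
  MOV R3, 4  → R3 = 4
  MOV R2, 4  → R2 = 4
  CMP R3, R2  → computes 4 - 4 = 0
  Result is zero, so values are equal
ZF = 1

1


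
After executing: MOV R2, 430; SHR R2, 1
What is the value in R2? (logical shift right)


Register state trace:
  MOV R2, 430  → R2 = 430
  SHR R2, 1  → R2 = 430 >> 1 = 430 // 2^1 = 215
Final: R2 = 215

215


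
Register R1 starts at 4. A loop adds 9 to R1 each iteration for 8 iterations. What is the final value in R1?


Starting value: R1 = 4
  Iter 1: R1 = 4 + 9 = 13
  Iter 2: R1 = 13 + 9 = 22
  Iter 3: R1 = 22 + 9 = 31
  Iter 4: R1 = 31 + 9 = 40
  Iter 5: R1 = 40 + 9 = 49
  Iter 6: R1 = 49 + 9 = 58
  Iter 7: R1 = 58 + 9 = 67
  Iter 8: R1 = 67 + 9 = 76
Final: R1 = 76

76


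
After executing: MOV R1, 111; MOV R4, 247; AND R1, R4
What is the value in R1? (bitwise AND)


Register state trace:
  MOV R1, 111  → R1 = 111 (0b01101111)
  MOV R4, 247  → R4 = 247 (0b11110111)
  AND R1, R4  → R1 = 111 AND 247 = 103 (0b01100111)
Final: R1 = 103

103


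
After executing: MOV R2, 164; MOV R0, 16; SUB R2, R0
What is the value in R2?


Register state trace:
  MOV R2, 164  → R2 = 164
  MOV R0, 16  → R0 = 16
  SUB R2, R0  → R2 = 164 - 16 = 148
Final: R2 = 148

148


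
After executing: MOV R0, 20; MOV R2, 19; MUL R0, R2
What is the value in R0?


Register state trace:
  MOV R0, 20  → R0 = 20
  MOV R2, 19  → R2 = 19
  MUL R0, R2  → R0 = 20 * 19 = 380
Final: R0 = 380

380


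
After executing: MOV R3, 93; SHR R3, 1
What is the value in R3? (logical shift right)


Register state trace:
  MOV R3, 93  → R3 = 93
  SHR R3, 1  → R3 = 93 >> 1 = 93 // 2^1 = 46
Final: R3 = 46

46


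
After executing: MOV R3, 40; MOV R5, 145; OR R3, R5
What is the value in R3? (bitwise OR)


Register state trace:
  MOV R3, 40  → R3 = 40 (0b00101000)
  MOV R5, 145  → R5 = 145 (0b10010001)
  OR R3, R5   → R3 = 40 OR 145 = 185 (0b10111001)
Final: R3 = 185

185


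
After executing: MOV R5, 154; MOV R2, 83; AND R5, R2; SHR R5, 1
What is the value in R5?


Register state trace:
  MOV R5, 154  → R5 = 154 (0b10011010)
  MOV R2, 83  → R2 = 83 (0b01010011)
  AND R5, R2  → R5 = 154 AND 83 = 18 (0b00010010)
  SHR R5, 1  → R5 = 18 >> 1 = 9
Final: R5 = 9

9


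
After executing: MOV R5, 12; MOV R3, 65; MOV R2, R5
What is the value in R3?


Register state trace:
  MOV R5, 12  → R5 = 12
  MOV R3, 65  → R3 = 65
  MOV R2, R5  → R2 = 12
Final: R3 = 65

65


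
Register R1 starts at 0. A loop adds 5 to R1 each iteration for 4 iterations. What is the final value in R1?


Starting value: R1 = 0
  Iter 1: R1 = 0 + 5 = 5
  Iter 2: R1 = 5 + 5 = 10
  Iter 3: R1 = 10 + 5 = 15
  Iter 4: R1 = 15 + 5 = 20
Final: R1 = 20

20


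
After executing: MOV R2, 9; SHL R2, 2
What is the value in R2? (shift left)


Register state trace:
  MOV R2, 9  → R2 = 9
  SHL R2, 2  → R2 = 9 << 2 = 9 * 2^2 = 36
Final: R2 = 36

36


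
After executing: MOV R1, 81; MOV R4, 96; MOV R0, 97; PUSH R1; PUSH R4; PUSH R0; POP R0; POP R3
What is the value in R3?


Stack trace (top is rightmost):
  MOV R1, 81  → R1 = 81
  MOV R4, 96  → R4 = 96
  MOV R0, 97  → R0 = 97
  PUSH R1  → stack: [81]
  PUSH R4  → stack: [81, 96]
  PUSH R0  → stack: [81, 96, 97]
  POP R0  → R0 = 97, stack: [81, 96]
  POP R3  → R3 = 96, stack: [81]
Final: R3 = 96

96


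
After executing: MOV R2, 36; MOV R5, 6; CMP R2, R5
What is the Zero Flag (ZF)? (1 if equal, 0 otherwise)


Register state trace:
  MOV R2, 36  → R2 = 36
  MOV R5, 6  → R5 = 6
  CMP R2, R5  → computes 36 - 6 = 30
  Result is nonzero, so values are not equal
ZF = 0

0


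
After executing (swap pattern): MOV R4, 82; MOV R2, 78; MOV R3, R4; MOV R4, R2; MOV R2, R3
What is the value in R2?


Register state trace (swap pattern):
  MOV R4, 82  → R4 = 82
  MOV R2, 78  → R2 = 78
  MOV R3, R4  → R3 = 82  (save R4)
  MOV R4, R2  → R4 = 78  (R4 gets R2's value)
  MOV R2, R3  → R2 = 82  (R2 gets saved value)
Final: R2 = 82

82


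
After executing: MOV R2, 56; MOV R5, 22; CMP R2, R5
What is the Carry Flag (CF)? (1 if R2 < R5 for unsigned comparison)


Register state trace:
  MOV R2, 56  → R2 = 56
  MOV R5, 22  → R5 = 22
  CMP R2, R5  → unsigned 56 - 22: no borrow
  56 >= 22, so CF = 0
CF = 0

0


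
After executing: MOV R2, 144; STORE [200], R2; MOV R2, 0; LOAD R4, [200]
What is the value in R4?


Register and memory trace:
  MOV R2, 144  → R2 = 144
  STORE [200], R2  → mem[200] = 144
  MOV R2, 0  → R2 = 0
  LOAD R4, [200]  → R4 = mem[200] = 144
Final: R4 = 144

144


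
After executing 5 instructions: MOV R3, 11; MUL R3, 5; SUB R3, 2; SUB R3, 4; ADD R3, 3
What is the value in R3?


Register state trace:
  MOV R3, 11  → R3 = 11
  MUL R3, 5  → R3 = 11 * 5 = 55
  SUB R3, 2  → R3 = 55 - 2 = 53
  SUB R3, 4  → R3 = 53 - 4 = 49
  ADD R3, 3  → R3 = 49 + 3 = 52
Final: R3 = 52

52


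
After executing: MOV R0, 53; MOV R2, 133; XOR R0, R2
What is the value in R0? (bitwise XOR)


Register state trace:
  MOV R0, 53  → R0 = 53 (0b00110101)
  MOV R2, 133  → R2 = 133 (0b10000101)
  XOR R0, R2  → R0 = 53 XOR 133 = 176 (0b10110000)
Final: R0 = 176

176


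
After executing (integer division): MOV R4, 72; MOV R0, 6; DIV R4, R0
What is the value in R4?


Register state trace:
  MOV R4, 72  → R4 = 72
  MOV R0, 6  → R0 = 6
  DIV R4, R0  → R4 = 72 // 6 = 12
Final: R4 = 12

12


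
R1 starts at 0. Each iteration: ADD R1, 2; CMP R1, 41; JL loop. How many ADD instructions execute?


Loop trace (R1 starts at 0, target 41, step 2):
  ADD #1: R1 = 0 + 2 = 2  → 2 < 41, loop
  ADD #2: R1 = 2 + 2 = 4  → 4 < 41, loop
  ADD #3: R1 = 4 + 2 = 6  → 6 < 41, loop
  ADD #4: R1 = 6 + 2 = 8  → 8 < 41, loop
  ADD #5: R1 = 8 + 2 = 10  → 10 < 41, loop
  ADD #6: R1 = 10 + 2 = 12  → 12 < 41, loop
  ADD #7: R1 = 12 + 2 = 14  → 14 < 41, loop
  ADD #8: R1 = 14 + 2 = 16  → 16 < 41, loop
  ADD #9: R1 = 16 + 2 = 18  → 18 < 41, loop
  ADD #10: R1 = 18 + 2 = 20  → 20 < 41, loop
  ADD #11: R1 = 20 + 2 = 22  → 22 < 41, loop
  ADD #12: R1 = 22 + 2 = 24  → 24 < 41, loop
  ADD #13: R1 = 24 + 2 = 26  → 26 < 41, loop
  ADD #14: R1 = 26 + 2 = 28  → 28 < 41, loop
  ADD #15: R1 = 28 + 2 = 30  → 30 < 41, loop
  ADD #16: R1 = 30 + 2 = 32  → 32 < 41, loop
  ADD #17: R1 = 32 + 2 = 34  → 34 < 41, loop
  ADD #18: R1 = 34 + 2 = 36  → 36 < 41, loop
  ADD #19: R1 = 36 + 2 = 38  → 38 < 41, loop
  ADD #20: R1 = 38 + 2 = 40  → 40 < 41, loop
  ADD #21: R1 = 40 + 2 = 42  → 42 >= 41, exit
Total ADD instructions: 21

21


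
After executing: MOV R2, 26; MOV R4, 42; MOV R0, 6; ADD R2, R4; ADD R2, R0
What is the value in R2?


Register state trace:
  MOV R2, 26  → R2 = 26
  MOV R4, 42  → R4 = 42
  MOV R0, 6  → R0 = 6
  ADD R2, R4  → R2 = 26 + 42 = 68
  ADD R2, R0  → R2 = 68 + 6 = 74
Final: R2 = 74

74


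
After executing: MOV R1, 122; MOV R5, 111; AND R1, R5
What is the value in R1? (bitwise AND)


Register state trace:
  MOV R1, 122  → R1 = 122 (0b01111010)
  MOV R5, 111  → R5 = 111 (0b01101111)
  AND R1, R5  → R1 = 122 AND 111 = 106 (0b01101010)
Final: R1 = 106

106


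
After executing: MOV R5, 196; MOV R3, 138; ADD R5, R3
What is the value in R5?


Register state trace:
  MOV R5, 196  → R5 = 196
  MOV R3, 138  → R3 = 138
  ADD R5, R3  → R5 = 196 + 138 = 334
Final: R5 = 334

334


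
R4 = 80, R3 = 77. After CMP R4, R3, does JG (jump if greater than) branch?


Trace:
  R4 = 80, R3 = 77
  CMP R4, R3  → compares 80 vs 77
  JG checks: is 80 greater than 77?
  80 > 77, so condition is true
Branch taken: Yes

Yes


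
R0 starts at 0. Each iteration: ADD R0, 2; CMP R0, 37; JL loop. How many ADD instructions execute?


Loop trace (R0 starts at 0, target 37, step 2):
  ADD #1: R0 = 0 + 2 = 2  → 2 < 37, loop
  ADD #2: R0 = 2 + 2 = 4  → 4 < 37, loop
  ADD #3: R0 = 4 + 2 = 6  → 6 < 37, loop
  ADD #4: R0 = 6 + 2 = 8  → 8 < 37, loop
  ADD #5: R0 = 8 + 2 = 10  → 10 < 37, loop
  ADD #6: R0 = 10 + 2 = 12  → 12 < 37, loop
  ADD #7: R0 = 12 + 2 = 14  → 14 < 37, loop
  ADD #8: R0 = 14 + 2 = 16  → 16 < 37, loop
  ADD #9: R0 = 16 + 2 = 18  → 18 < 37, loop
  ADD #10: R0 = 18 + 2 = 20  → 20 < 37, loop
  ADD #11: R0 = 20 + 2 = 22  → 22 < 37, loop
  ADD #12: R0 = 22 + 2 = 24  → 24 < 37, loop
  ADD #13: R0 = 24 + 2 = 26  → 26 < 37, loop
  ADD #14: R0 = 26 + 2 = 28  → 28 < 37, loop
  ADD #15: R0 = 28 + 2 = 30  → 30 < 37, loop
  ADD #16: R0 = 30 + 2 = 32  → 32 < 37, loop
  ADD #17: R0 = 32 + 2 = 34  → 34 < 37, loop
  ADD #18: R0 = 34 + 2 = 36  → 36 < 37, loop
  ADD #19: R0 = 36 + 2 = 38  → 38 >= 37, exit
Total ADD instructions: 19

19


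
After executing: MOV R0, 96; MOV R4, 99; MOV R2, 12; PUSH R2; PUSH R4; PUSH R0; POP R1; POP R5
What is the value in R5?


Stack trace (top is rightmost):
  MOV R0, 96  → R0 = 96
  MOV R4, 99  → R4 = 99
  MOV R2, 12  → R2 = 12
  PUSH R2  → stack: [12]
  PUSH R4  → stack: [12, 99]
  PUSH R0  → stack: [12, 99, 96]
  POP R1  → R1 = 96, stack: [12, 99]
  POP R5  → R5 = 99, stack: [12]
Final: R5 = 99

99


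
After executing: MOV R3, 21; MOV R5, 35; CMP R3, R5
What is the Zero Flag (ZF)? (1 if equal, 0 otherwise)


Register state trace:
  MOV R3, 21  → R3 = 21
  MOV R5, 35  → R5 = 35
  CMP R3, R5  → computes 21 - 35 = -14
  Result is nonzero, so values are not equal
ZF = 0

0


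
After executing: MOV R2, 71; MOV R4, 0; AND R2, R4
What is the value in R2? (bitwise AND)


Register state trace:
  MOV R2, 71  → R2 = 71 (0b01000111)
  MOV R4, 0  → R4 = 0 (0b00000000)
  AND R2, R4  → R2 = 71 AND 0 = 0 (0b00000000)
Final: R2 = 0

0


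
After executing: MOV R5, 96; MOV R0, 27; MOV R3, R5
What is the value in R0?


Register state trace:
  MOV R5, 96  → R5 = 96
  MOV R0, 27  → R0 = 27
  MOV R3, R5  → R3 = 96
Final: R0 = 27

27


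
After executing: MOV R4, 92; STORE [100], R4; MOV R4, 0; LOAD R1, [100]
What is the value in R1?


Register and memory trace:
  MOV R4, 92  → R4 = 92
  STORE [100], R4  → mem[100] = 92
  MOV R4, 0  → R4 = 0
  LOAD R1, [100]  → R1 = mem[100] = 92
Final: R1 = 92

92


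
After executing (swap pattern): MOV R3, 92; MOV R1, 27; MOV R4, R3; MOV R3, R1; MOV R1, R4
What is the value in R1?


Register state trace (swap pattern):
  MOV R3, 92  → R3 = 92
  MOV R1, 27  → R1 = 27
  MOV R4, R3  → R4 = 92  (save R3)
  MOV R3, R1  → R3 = 27  (R3 gets R1's value)
  MOV R1, R4  → R1 = 92  (R1 gets saved value)
Final: R1 = 92

92


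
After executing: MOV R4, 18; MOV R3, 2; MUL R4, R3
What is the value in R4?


Register state trace:
  MOV R4, 18  → R4 = 18
  MOV R3, 2  → R3 = 2
  MUL R4, R3  → R4 = 18 * 2 = 36
Final: R4 = 36

36


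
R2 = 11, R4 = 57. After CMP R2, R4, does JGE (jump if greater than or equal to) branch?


Trace:
  R2 = 11, R4 = 57
  CMP R2, R4  → compares 11 vs 57
  JGE checks: is 11 greater than or equal to 57?
  11 < 57, so condition is false
Branch taken: No

No


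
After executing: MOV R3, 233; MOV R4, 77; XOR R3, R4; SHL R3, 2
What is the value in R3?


Register state trace:
  MOV R3, 233  → R3 = 233 (0b11101001)
  MOV R4, 77  → R4 = 77 (0b01001101)
  XOR R3, R4  → R3 = 233 XOR 77 = 164 (0b10100100)
  SHL R3, 2  → R3 = 164 << 2 = 656
Final: R3 = 656

656


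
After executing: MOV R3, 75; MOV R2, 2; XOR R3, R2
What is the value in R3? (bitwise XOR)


Register state trace:
  MOV R3, 75  → R3 = 75 (0b01001011)
  MOV R2, 2  → R2 = 2 (0b00000010)
  XOR R3, R2  → R3 = 75 XOR 2 = 73 (0b01001001)
Final: R3 = 73

73


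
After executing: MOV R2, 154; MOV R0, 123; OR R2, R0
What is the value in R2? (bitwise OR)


Register state trace:
  MOV R2, 154  → R2 = 154 (0b10011010)
  MOV R0, 123  → R0 = 123 (0b01111011)
  OR R2, R0   → R2 = 154 OR 123 = 251 (0b11111011)
Final: R2 = 251

251


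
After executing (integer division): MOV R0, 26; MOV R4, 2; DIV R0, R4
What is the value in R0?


Register state trace:
  MOV R0, 26  → R0 = 26
  MOV R4, 2  → R4 = 2
  DIV R0, R4  → R0 = 26 // 2 = 13
Final: R0 = 13

13


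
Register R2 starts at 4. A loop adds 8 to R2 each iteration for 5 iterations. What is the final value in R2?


Starting value: R2 = 4
  Iter 1: R2 = 4 + 8 = 12
  Iter 2: R2 = 12 + 8 = 20
  Iter 3: R2 = 20 + 8 = 28
  Iter 4: R2 = 28 + 8 = 36
  Iter 5: R2 = 36 + 8 = 44
Final: R2 = 44

44


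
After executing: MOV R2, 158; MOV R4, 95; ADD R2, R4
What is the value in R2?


Register state trace:
  MOV R2, 158  → R2 = 158
  MOV R4, 95  → R4 = 95
  ADD R2, R4  → R2 = 158 + 95 = 253
Final: R2 = 253

253


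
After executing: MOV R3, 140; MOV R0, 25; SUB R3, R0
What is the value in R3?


Register state trace:
  MOV R3, 140  → R3 = 140
  MOV R0, 25  → R0 = 25
  SUB R3, R0  → R3 = 140 - 25 = 115
Final: R3 = 115

115


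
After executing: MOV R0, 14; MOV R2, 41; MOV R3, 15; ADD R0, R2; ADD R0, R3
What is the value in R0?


Register state trace:
  MOV R0, 14  → R0 = 14
  MOV R2, 41  → R2 = 41
  MOV R3, 15  → R3 = 15
  ADD R0, R2  → R0 = 14 + 41 = 55
  ADD R0, R3  → R0 = 55 + 15 = 70
Final: R0 = 70

70


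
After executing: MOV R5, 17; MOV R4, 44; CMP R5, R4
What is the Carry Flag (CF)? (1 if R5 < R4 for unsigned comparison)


Register state trace:
  MOV R5, 17  → R5 = 17
  MOV R4, 44  → R4 = 44
  CMP R5, R4  → unsigned 17 - 44: borrow occurs
  17 < 44, so CF = 1
CF = 1

1


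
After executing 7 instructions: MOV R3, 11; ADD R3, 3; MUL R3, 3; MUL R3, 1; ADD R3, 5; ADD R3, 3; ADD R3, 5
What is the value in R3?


Register state trace:
  MOV R3, 11  → R3 = 11
  ADD R3, 3  → R3 = 11 + 3 = 14
  MUL R3, 3  → R3 = 14 * 3 = 42
  MUL R3, 1  → R3 = 42 * 1 = 42
  ADD R3, 5  → R3 = 42 + 5 = 47
  ADD R3, 3  → R3 = 47 + 3 = 50
  ADD R3, 5  → R3 = 50 + 5 = 55
Final: R3 = 55

55


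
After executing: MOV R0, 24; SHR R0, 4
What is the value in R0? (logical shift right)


Register state trace:
  MOV R0, 24  → R0 = 24
  SHR R0, 4  → R0 = 24 >> 4 = 24 // 2^4 = 1
Final: R0 = 1

1


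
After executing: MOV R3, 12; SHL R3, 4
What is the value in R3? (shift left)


Register state trace:
  MOV R3, 12  → R3 = 12
  SHL R3, 4  → R3 = 12 << 4 = 12 * 2^4 = 192
Final: R3 = 192

192


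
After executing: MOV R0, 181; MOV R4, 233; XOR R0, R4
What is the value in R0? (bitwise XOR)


Register state trace:
  MOV R0, 181  → R0 = 181 (0b10110101)
  MOV R4, 233  → R4 = 233 (0b11101001)
  XOR R0, R4  → R0 = 181 XOR 233 = 92 (0b01011100)
Final: R0 = 92

92


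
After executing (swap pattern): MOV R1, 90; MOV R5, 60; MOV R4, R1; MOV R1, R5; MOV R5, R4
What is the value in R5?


Register state trace (swap pattern):
  MOV R1, 90  → R1 = 90
  MOV R5, 60  → R5 = 60
  MOV R4, R1  → R4 = 90  (save R1)
  MOV R1, R5  → R1 = 60  (R1 gets R5's value)
  MOV R5, R4  → R5 = 90  (R5 gets saved value)
Final: R5 = 90

90


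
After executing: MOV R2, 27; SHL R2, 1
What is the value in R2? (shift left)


Register state trace:
  MOV R2, 27  → R2 = 27
  SHL R2, 1  → R2 = 27 << 1 = 27 * 2^1 = 54
Final: R2 = 54

54


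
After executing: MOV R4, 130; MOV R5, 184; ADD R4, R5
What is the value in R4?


Register state trace:
  MOV R4, 130  → R4 = 130
  MOV R5, 184  → R5 = 184
  ADD R4, R5  → R4 = 130 + 184 = 314
Final: R4 = 314

314


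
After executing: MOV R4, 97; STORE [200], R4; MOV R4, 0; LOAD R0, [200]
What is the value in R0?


Register and memory trace:
  MOV R4, 97  → R4 = 97
  STORE [200], R4  → mem[200] = 97
  MOV R4, 0  → R4 = 0
  LOAD R0, [200]  → R0 = mem[200] = 97
Final: R0 = 97

97


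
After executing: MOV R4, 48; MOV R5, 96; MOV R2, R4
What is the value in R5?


Register state trace:
  MOV R4, 48  → R4 = 48
  MOV R5, 96  → R5 = 96
  MOV R2, R4  → R2 = 48
Final: R5 = 96

96


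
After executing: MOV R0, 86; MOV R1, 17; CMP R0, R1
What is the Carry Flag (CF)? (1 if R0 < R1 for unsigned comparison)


Register state trace:
  MOV R0, 86  → R0 = 86
  MOV R1, 17  → R1 = 17
  CMP R0, R1  → unsigned 86 - 17: no borrow
  86 >= 17, so CF = 0
CF = 0

0


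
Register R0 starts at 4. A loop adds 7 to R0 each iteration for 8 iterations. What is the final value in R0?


Starting value: R0 = 4
  Iter 1: R0 = 4 + 7 = 11
  Iter 2: R0 = 11 + 7 = 18
  Iter 3: R0 = 18 + 7 = 25
  Iter 4: R0 = 25 + 7 = 32
  Iter 5: R0 = 32 + 7 = 39
  Iter 6: R0 = 39 + 7 = 46
  Iter 7: R0 = 46 + 7 = 53
  Iter 8: R0 = 53 + 7 = 60
Final: R0 = 60

60


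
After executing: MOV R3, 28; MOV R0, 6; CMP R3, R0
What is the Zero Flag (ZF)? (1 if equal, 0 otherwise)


Register state trace:
  MOV R3, 28  → R3 = 28
  MOV R0, 6  → R0 = 6
  CMP R3, R0  → computes 28 - 6 = 22
  Result is nonzero, so values are not equal
ZF = 0

0


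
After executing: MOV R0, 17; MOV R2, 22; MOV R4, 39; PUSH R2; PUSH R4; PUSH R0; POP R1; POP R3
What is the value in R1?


Stack trace (top is rightmost):
  MOV R0, 17  → R0 = 17
  MOV R2, 22  → R2 = 22
  MOV R4, 39  → R4 = 39
  PUSH R2  → stack: [22]
  PUSH R4  → stack: [22, 39]
  PUSH R0  → stack: [22, 39, 17]
  POP R1  → R1 = 17, stack: [22, 39]
  POP R3  → R3 = 39, stack: [22]
Final: R1 = 17

17


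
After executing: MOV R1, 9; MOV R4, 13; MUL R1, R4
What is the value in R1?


Register state trace:
  MOV R1, 9  → R1 = 9
  MOV R4, 13  → R4 = 13
  MUL R1, R4  → R1 = 9 * 13 = 117
Final: R1 = 117

117


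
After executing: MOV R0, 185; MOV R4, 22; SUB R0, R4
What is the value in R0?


Register state trace:
  MOV R0, 185  → R0 = 185
  MOV R4, 22  → R4 = 22
  SUB R0, R4  → R0 = 185 - 22 = 163
Final: R0 = 163

163


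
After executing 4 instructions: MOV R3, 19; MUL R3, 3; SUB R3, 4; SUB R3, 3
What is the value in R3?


Register state trace:
  MOV R3, 19  → R3 = 19
  MUL R3, 3  → R3 = 19 * 3 = 57
  SUB R3, 4  → R3 = 57 - 4 = 53
  SUB R3, 3  → R3 = 53 - 3 = 50
Final: R3 = 50

50


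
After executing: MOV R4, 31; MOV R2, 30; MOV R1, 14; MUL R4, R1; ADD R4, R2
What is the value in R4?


Register state trace:
  MOV R4, 31  → R4 = 31
  MOV R2, 30  → R2 = 30
  MOV R1, 14  → R1 = 14
  MUL R4, R1  → R4 = 31 * 14 = 434
  ADD R4, R2  → R4 = 434 + 30 = 464
Final: R4 = 464

464


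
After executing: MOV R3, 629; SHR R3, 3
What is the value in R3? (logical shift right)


Register state trace:
  MOV R3, 629  → R3 = 629
  SHR R3, 3  → R3 = 629 >> 3 = 629 // 2^3 = 78
Final: R3 = 78

78


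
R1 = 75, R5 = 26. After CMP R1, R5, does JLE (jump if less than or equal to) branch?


Trace:
  R1 = 75, R5 = 26
  CMP R1, R5  → compares 75 vs 26
  JLE checks: is 75 less than or equal to 26?
  75 > 26, so condition is false
Branch taken: No

No


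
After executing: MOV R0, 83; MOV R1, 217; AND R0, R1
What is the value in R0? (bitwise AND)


Register state trace:
  MOV R0, 83  → R0 = 83 (0b01010011)
  MOV R1, 217  → R1 = 217 (0b11011001)
  AND R0, R1  → R0 = 83 AND 217 = 81 (0b01010001)
Final: R0 = 81

81
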